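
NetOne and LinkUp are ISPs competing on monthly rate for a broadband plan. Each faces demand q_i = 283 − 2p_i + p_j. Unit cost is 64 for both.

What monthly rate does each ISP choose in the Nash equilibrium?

NetOne's profit: π = (p_{NetOne} − 64)(283 − 2p_{NetOne} + p_{LinkUp}).
∂π/∂p_{NetOne} = 411 − 4p_{NetOne} + p_{LinkUp} = 0 ⇒ p_{NetOne} = 102.75 + 0.25p_{LinkUp}.
By symmetry p_{LinkUp} = p_{NetOne}; substituting into the reaction function, 0.75p_{NetOne} = 102.75 and p_{NetOne} = 137.

137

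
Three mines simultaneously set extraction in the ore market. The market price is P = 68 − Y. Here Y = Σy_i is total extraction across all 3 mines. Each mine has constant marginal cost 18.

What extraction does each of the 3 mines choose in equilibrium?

A representative mine's profit is π_i = y_i(68 − Y) − 18y_i, with Y = y_i + Σ_{j≠i} y_j.
First-order condition: 50 − 2y_i − Σ_{j≠i} y_j = 0.
Imposing symmetry (y_j = y for all j) turns Σ_{j≠i} y_j into 2y, so 50 = 4y and y = 12.5.

12.5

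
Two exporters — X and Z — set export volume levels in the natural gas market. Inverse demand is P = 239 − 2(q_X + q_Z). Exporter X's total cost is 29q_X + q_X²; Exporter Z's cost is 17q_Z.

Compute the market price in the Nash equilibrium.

Exporter X's profit: π = q_X(239 − 2(q_X + q_Z)) − 29q_X − q_X².
∂π/∂q_X = 210 − 6q_X − 2q_Z = 0, so q_X = 35 − (1/3)q_Z.
For Z: ∂π/∂q_Z = 222 − 4q_Z − 2q_X = 0 ⇒ q_Z = 55.5 − 0.5q_X.
Plugging q_Z into X's best response: q_X = 35 − (1/3)(55.5 − 0.5q_X) ⇒ (5/6)q_X = 16.5, so q_X = 19.8.
Then q_Z = 55.5 − 0.5·19.8 = 45.6.
Equilibrium price: P = 239 − 2·65.4 = 108.2.

108.2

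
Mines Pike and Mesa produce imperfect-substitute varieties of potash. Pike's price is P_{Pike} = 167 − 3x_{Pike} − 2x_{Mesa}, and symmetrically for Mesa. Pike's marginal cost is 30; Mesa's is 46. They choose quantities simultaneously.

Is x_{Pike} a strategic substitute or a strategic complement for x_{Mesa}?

Mine Pike's profit: π = x_{Pike}(167 − 3x_{Pike} − 2x_{Mesa}) − 30x_{Pike}.
∂π/∂x_{Pike} = 137 − 6x_{Pike} − 2x_{Mesa} = 0 ⇒ x_{Pike} = 137/6 − (1/3)x_{Mesa}.
The best-response slope dx_{Pike}/dx_{Mesa} = −1/3 < 0: the reaction function is downward-sloping, so the choices are strategic substitutes.

strategic substitutes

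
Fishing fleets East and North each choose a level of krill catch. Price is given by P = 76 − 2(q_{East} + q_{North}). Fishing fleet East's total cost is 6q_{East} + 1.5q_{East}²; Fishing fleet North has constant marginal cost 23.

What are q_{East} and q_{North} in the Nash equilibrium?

Fishing fleet East's profit: π = q_{East}(76 − 2(q_{East} + q_{North})) − 6q_{East} − 1.5q_{East}².
∂π/∂q_{East} = 70 − 7q_{East} − 2q_{North} = 0, so q_{East} = 10 − (2/7)q_{North}.
For North: ∂π/∂q_{North} = 53 − 4q_{North} − 2q_{East} = 0 ⇒ q_{North} = 13.25 − 0.5q_{East}.
Plugging q_{North} into East's best response: q_{East} = 10 − (2/7)(13.25 − 0.5q_{East}) ⇒ (6/7)q_{East} = 87/14, so q_{East} = 7.25.
Then q_{North} = 13.25 − 0.5·7.25 = 9.625.

7.25, 9.625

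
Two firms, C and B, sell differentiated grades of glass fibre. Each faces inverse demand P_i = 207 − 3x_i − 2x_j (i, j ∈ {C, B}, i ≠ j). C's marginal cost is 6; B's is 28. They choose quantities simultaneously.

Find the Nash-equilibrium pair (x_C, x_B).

26.5, 21

Firm C's profit: π = x_C(207 − 3x_C − 2x_B) − 6x_C.
∂π/∂x_C = 201 − 6x_C − 2x_B = 0 ⇒ x_C = 33.5 − (1/3)x_B.
Similarly x_B = 179/6 − (1/3)x_C.
Substituting the second reaction function into the first: x_C = 33.5 − (1/3)(179/6 − (1/3)x_C), which gives (8/9)x_C = 212/9 ⇒ x_C = 26.5.
Then x_B = 179/6 − (1/3)·26.5 = 21.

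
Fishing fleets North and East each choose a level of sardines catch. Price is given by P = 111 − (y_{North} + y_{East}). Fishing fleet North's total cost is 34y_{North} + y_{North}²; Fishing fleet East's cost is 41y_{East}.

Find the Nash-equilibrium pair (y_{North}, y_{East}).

12, 29

Fishing fleet North's profit: π = y_{North}(111 − (y_{North} + y_{East})) − 34y_{North} − y_{North}².
∂π/∂y_{North} = 77 − 4y_{North} − y_{East} = 0, so y_{North} = 19.25 − 0.25y_{East}.
For East: ∂π/∂y_{East} = 70 − 2y_{East} − y_{North} = 0 ⇒ y_{East} = 35 − 0.5y_{North}.
Plugging y_{East} into North's best response: y_{North} = 19.25 − 0.25(35 − 0.5y_{North}) ⇒ 0.875y_{North} = 10.5, so y_{North} = 12.
Then y_{East} = 35 − 0.5·12 = 29.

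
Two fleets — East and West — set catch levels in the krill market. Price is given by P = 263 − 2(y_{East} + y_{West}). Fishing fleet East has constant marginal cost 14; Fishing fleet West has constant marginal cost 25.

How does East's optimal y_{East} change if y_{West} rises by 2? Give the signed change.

Fishing fleet East's profit: π = y_{East}(263 − 2(y_{East} + y_{West})) − 14y_{East}.
∂π/∂y_{East} = 249 − 4y_{East} − 2y_{West} = 0, so y_{East} = 62.25 − 0.5y_{West}.
The reaction-function slope is −0.5, so a 2-unit rise in y_{West} moves y_{East} by −0.5 × 2 = −1. East's best response falls — the actions are strategic substitutes.

-1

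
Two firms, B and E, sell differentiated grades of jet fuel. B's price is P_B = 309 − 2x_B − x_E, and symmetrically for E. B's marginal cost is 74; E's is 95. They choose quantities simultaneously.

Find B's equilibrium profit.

Firm B's profit: π = x_B(309 − 2x_B − x_E) − 74x_B.
∂π/∂x_B = 235 − 4x_B − x_E = 0 ⇒ x_B = 58.75 − 0.25x_E.
Similarly x_E = 53.5 − 0.25x_B.
Plugging x_E into B's best response: x_B = 58.75 − 0.25(53.5 − 0.25x_B) ⇒ 0.9375x_B = 45.375, so x_B = 48.4.
Then x_E = 53.5 − 0.25·48.4 = 41.4.
P_B = 309 − 2·48.4 − 41.4 = 170.8.
Profit = (170.8 − 74)·48.4 = 4685.12.

4685.12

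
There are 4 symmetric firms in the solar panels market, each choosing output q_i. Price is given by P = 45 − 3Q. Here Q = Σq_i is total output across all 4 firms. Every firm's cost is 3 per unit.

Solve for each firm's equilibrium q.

2.8

A representative firm's profit is π_i = q_i(45 − 3Q) − 3q_i, with Q = q_i + Σ_{j≠i} q_j.
First-order condition: 42 − 6q_i − 3Σ_{j≠i} q_j = 0.
With identical firms, set every q_j = q: then 42 − 6q − 9q = 0, i.e. q = 42/15 = 2.8.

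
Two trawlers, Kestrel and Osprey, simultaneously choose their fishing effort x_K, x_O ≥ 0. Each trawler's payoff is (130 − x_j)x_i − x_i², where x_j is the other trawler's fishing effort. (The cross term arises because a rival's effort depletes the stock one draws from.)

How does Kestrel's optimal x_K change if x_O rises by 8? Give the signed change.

-4

Kestrel's payoff is (130 − x_O)x_K − x_K².
∂π/∂x_K = 130 − x_O − 2x_K = 0, so x_K = 65 − 0.5x_O.
The reaction-function slope is −0.5, so an 8-unit rise in x_O moves x_K by −0.5 × 8 = −4. Kestrel's best response falls — the actions are strategic substitutes.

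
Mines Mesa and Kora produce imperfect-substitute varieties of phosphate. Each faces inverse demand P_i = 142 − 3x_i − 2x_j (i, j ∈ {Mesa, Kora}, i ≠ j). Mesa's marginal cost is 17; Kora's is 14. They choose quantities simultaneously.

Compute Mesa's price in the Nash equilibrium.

63.3125

Mine Mesa's profit: π = x_{Mesa}(142 − 3x_{Mesa} − 2x_{Kora}) − 17x_{Mesa}.
∂π/∂x_{Mesa} = 125 − 6x_{Mesa} − 2x_{Kora} = 0 ⇒ x_{Mesa} = 125/6 − (1/3)x_{Kora}.
Similarly x_{Kora} = 64/3 − (1/3)x_{Mesa}.
Plugging x_{Kora} into Mesa's best response: x_{Mesa} = 125/6 − (1/3)(64/3 − (1/3)x_{Mesa}) ⇒ (8/9)x_{Mesa} = 247/18, so x_{Mesa} = 15.4375.
Then x_{Kora} = 64/3 − (1/3)·15.4375 = 16.1875.
P_{Mesa} = 142 − 3·15.4375 − 2·16.1875 = 63.3125.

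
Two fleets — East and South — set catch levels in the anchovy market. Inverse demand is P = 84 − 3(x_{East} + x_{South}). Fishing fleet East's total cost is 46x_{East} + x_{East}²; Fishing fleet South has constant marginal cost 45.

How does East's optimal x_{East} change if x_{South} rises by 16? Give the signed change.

-6

Fishing fleet East's profit: π = x_{East}(84 − 3(x_{East} + x_{South})) − 46x_{East} − x_{East}².
∂π/∂x_{East} = 38 − 8x_{East} − 3x_{South} = 0, so x_{East} = 4.75 − 0.375x_{South}.
The reaction-function slope is −0.375, so a 16-unit rise in x_{South} moves x_{East} by −0.375 × 16 = −6. East's best response falls — the actions are strategic substitutes.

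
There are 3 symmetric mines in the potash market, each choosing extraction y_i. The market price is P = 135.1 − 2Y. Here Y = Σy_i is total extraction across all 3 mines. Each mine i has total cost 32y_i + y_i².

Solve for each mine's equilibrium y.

10.31

A representative mine's profit is π_i = y_i(135.1 − 2Y) − 32y_i − y_i², with Y = y_i + Σ_{j≠i} y_j.
First-order condition: 103.1 − 6y_i − 2Σ_{j≠i} y_j = 0.
With identical mines, set every y_j = y: then 103.1 − 6y − 4y = 0, i.e. y = 103.1/10 = 10.31.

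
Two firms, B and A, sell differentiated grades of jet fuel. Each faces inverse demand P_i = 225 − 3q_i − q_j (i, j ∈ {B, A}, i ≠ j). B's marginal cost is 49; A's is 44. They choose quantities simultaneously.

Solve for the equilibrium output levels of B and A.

Firm B's profit: π = q_B(225 − 3q_B − q_A) − 49q_B.
∂π/∂q_B = 176 − 6q_B − q_A = 0 ⇒ q_B = 88/3 − (1/6)q_A.
Similarly q_A = 181/6 − (1/6)q_B.
Substituting the second reaction function into the first: q_B = 88/3 − (1/6)(181/6 − (1/6)q_B), which gives (35/36)q_B = 875/36 ⇒ q_B = 25.
Then q_A = 181/6 − (1/6)·25 = 26.

25, 26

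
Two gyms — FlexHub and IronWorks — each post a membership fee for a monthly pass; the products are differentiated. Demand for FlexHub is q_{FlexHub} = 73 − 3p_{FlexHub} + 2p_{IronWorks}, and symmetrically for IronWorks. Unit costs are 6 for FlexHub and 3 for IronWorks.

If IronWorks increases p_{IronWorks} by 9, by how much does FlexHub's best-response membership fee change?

FlexHub's profit: π = (p_{FlexHub} − 6)(73 − 3p_{FlexHub} + 2p_{IronWorks}).
∂π/∂p_{FlexHub} = 91 − 6p_{FlexHub} + 2p_{IronWorks} = 0 ⇒ p_{FlexHub} = 91/6 + (1/3)p_{IronWorks}.
The reaction-function slope is 1/3, so a 9-unit rise in p_{IronWorks} moves p_{FlexHub} by 1/3 × 9 = 3. FlexHub's best response rises — the actions are strategic complements.

3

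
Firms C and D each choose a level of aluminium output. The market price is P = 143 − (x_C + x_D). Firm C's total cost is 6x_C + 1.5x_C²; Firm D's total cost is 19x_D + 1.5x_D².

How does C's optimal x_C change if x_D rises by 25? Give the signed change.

-5

Firm C's profit: π = x_C(143 − (x_C + x_D)) − 6x_C − 1.5x_C².
∂π/∂x_C = 137 − 5x_C − x_D = 0, so x_C = 27.4 − 0.2x_D.
The reaction-function slope is −0.2, so a 25-unit rise in x_D moves x_C by −0.2 × 25 = −5. C's best response falls — the actions are strategic substitutes.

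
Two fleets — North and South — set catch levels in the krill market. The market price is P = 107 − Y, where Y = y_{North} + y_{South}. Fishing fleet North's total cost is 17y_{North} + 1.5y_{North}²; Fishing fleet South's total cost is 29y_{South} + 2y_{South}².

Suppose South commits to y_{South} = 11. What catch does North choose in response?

Fishing fleet North's profit: π = y_{North}(107 − (y_{North} + y_{South})) − 17y_{North} − 1.5y_{North}².
∂π/∂y_{North} = 90 − 5y_{North} − y_{South} = 0, so y_{North} = 18 − 0.2y_{South}.
At y_{South} = 11: y_{North} = 18 − 0.2·11 = 15.8.

15.8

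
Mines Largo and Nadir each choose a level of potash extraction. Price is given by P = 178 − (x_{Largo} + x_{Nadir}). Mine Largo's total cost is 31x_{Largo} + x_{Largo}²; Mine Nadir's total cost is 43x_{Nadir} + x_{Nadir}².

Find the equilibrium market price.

121.6

Mine Largo's profit: π = x_{Largo}(178 − (x_{Largo} + x_{Nadir})) − 31x_{Largo} − x_{Largo}².
∂π/∂x_{Largo} = 147 − 4x_{Largo} − x_{Nadir} = 0, so x_{Largo} = 36.75 − 0.25x_{Nadir}.
By the same steps for Nadir: x_{Nadir} = 33.75 − 0.25x_{Largo}.
Plugging x_{Nadir} into Largo's best response: x_{Largo} = 36.75 − 0.25(33.75 − 0.25x_{Largo}) ⇒ 0.9375x_{Largo} = 28.3125, so x_{Largo} = 30.2.
Then x_{Nadir} = 33.75 − 0.25·30.2 = 26.2.
Equilibrium price: P = 178 − 56.4 = 121.6.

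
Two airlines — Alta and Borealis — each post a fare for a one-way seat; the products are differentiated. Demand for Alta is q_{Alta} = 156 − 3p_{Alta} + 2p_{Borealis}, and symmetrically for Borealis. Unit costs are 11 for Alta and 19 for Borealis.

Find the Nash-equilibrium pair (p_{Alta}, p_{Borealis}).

Alta's profit: π = (p_{Alta} − 11)(156 − 3p_{Alta} + 2p_{Borealis}).
∂π/∂p_{Alta} = 189 − 6p_{Alta} + 2p_{Borealis} = 0 ⇒ p_{Alta} = 31.5 + (1/3)p_{Borealis}.
Similarly p_{Borealis} = 35.5 + (1/3)p_{Alta}.
Substituting the second reaction function into the first: p_{Alta} = 31.5 + (1/3)(35.5 + (1/3)p_{Alta}), which gives (8/9)p_{Alta} = 130/3 ⇒ p_{Alta} = 48.75.
Then p_{Borealis} = 35.5 + (1/3)·48.75 = 51.75.

48.75, 51.75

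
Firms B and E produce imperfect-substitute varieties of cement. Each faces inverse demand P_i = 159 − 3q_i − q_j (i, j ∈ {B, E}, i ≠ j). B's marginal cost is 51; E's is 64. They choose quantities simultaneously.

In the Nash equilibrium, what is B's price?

Firm B's profit: π = q_B(159 − 3q_B − q_E) − 51q_B.
∂π/∂q_B = 108 − 6q_B − q_E = 0 ⇒ q_B = 18 − (1/6)q_E.
Similarly q_E = 95/6 − (1/6)q_B.
Plugging q_E into B's best response: q_B = 18 − (1/6)(95/6 − (1/6)q_B) ⇒ (35/36)q_B = 553/36, so q_B = 15.8.
Then q_E = 95/6 − (1/6)·15.8 = 13.2.
P_B = 159 − 3·15.8 − 13.2 = 98.4.

98.4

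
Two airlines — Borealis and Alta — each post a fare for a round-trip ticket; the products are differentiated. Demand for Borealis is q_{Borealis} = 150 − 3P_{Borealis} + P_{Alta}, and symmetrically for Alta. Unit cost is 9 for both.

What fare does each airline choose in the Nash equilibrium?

35.4

Borealis's profit: π = (P_{Borealis} − 9)(150 − 3P_{Borealis} + P_{Alta}).
∂π/∂P_{Borealis} = 177 − 6P_{Borealis} + P_{Alta} = 0 ⇒ P_{Borealis} = 29.5 + (1/6)P_{Alta}.
By symmetry P_{Alta} = P_{Borealis}; substituting into the reaction function, (5/6)P_{Borealis} = 29.5 and P_{Borealis} = 35.4.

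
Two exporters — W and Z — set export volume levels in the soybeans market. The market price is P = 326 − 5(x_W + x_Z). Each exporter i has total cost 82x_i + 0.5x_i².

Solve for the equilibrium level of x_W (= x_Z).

15.25

Exporter W's profit: π = x_W(326 − 5(x_W + x_Z)) − 82x_W − 0.5x_W².
∂π/∂x_W = 244 − 11x_W − 5x_Z = 0, so x_W = 244/11 − (5/11)x_Z.
The game is symmetric, so in equilibrium x_Z = x_W: the reaction function gives (16/11)x_W = 244/11, hence x_W = 15.25.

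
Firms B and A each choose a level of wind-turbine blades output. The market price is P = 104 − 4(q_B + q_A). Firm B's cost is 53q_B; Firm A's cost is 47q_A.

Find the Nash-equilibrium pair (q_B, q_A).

3.75, 5.25

Firm B's profit: π = q_B(104 − 4(q_B + q_A)) − 53q_B.
∂π/∂q_B = 51 − 8q_B − 4q_A = 0, so q_B = 6.375 − 0.5q_A.
By the same steps for A: q_A = 7.125 − 0.5q_B.
Plugging q_A into B's best response: q_B = 6.375 − 0.5(7.125 − 0.5q_B) ⇒ 0.75q_B = 2.8125, so q_B = 3.75.
Then q_A = 7.125 − 0.5·3.75 = 5.25.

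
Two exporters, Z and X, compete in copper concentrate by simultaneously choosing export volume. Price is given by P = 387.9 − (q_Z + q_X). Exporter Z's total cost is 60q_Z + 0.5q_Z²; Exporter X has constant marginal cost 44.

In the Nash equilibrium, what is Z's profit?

5836.8966

Exporter Z's profit: π = q_Z(387.9 − (q_Z + q_X)) − 60q_Z − 0.5q_Z².
∂π/∂q_Z = 327.9 − 3q_Z − q_X = 0, so q_Z = 109.3 − (1/3)q_X.
For X: ∂π/∂q_X = 343.9 − 2q_X − q_Z = 0 ⇒ q_X = 171.95 − 0.5q_Z.
Plugging q_X into Z's best response: q_Z = 109.3 − (1/3)(171.95 − 0.5q_Z) ⇒ (5/6)q_Z = 3119/60, so q_Z = 62.38.
Then q_X = 171.95 − 0.5·62.38 = 140.76.
Price P = 387.9 − 203.14 = 184.76.
Z's profit: (184.76 − 60)·62.38 − 0.5(62.38)² = 5836.8966.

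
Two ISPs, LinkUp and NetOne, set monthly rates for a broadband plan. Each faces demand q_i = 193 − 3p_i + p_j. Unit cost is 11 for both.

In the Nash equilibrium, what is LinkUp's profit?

LinkUp's profit: π = (p_{LinkUp} − 11)(193 − 3p_{LinkUp} + p_{NetOne}).
∂π/∂p_{LinkUp} = 226 − 6p_{LinkUp} + p_{NetOne} = 0 ⇒ p_{LinkUp} = 113/3 + (1/6)p_{NetOne}.
Setting p_{LinkUp} = p_{NetOne} in the reaction function: p_{LinkUp} = 113/3 + (1/6)p_{LinkUp}, so p_{LinkUp} = (113/3) / (5/6) = 45.2.
q_{LinkUp} = 193 − 3·45.2 + 45.2 = 102.6.
Profit = (45.2 − 11)·102.6 = 3508.92.

3508.92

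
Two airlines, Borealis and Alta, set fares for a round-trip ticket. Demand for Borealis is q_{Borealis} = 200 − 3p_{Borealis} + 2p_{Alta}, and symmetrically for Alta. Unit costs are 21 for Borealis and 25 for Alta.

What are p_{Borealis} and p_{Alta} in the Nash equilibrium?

66.5, 68

Borealis's profit: π = (p_{Borealis} − 21)(200 − 3p_{Borealis} + 2p_{Alta}).
∂π/∂p_{Borealis} = 263 − 6p_{Borealis} + 2p_{Alta} = 0 ⇒ p_{Borealis} = 263/6 + (1/3)p_{Alta}.
Similarly p_{Alta} = 275/6 + (1/3)p_{Borealis}.
Plugging p_{Alta} into Borealis's best response: p_{Borealis} = 263/6 + (1/3)(275/6 + (1/3)p_{Borealis}) ⇒ (8/9)p_{Borealis} = 532/9, so p_{Borealis} = 66.5.
Then p_{Alta} = 275/6 + (1/3)·66.5 = 68.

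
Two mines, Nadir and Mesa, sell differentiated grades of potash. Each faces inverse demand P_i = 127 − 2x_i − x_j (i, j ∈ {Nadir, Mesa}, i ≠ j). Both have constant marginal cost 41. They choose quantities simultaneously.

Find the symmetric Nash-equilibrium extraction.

17.2

Mine Nadir's profit: π = x_{Nadir}(127 − 2x_{Nadir} − x_{Mesa}) − 41x_{Nadir}.
∂π/∂x_{Nadir} = 86 − 4x_{Nadir} − x_{Mesa} = 0 ⇒ x_{Nadir} = 21.5 − 0.25x_{Mesa}.
By symmetry x_{Mesa} = x_{Nadir}; substituting into the reaction function, 1.25x_{Nadir} = 21.5 and x_{Nadir} = 17.2.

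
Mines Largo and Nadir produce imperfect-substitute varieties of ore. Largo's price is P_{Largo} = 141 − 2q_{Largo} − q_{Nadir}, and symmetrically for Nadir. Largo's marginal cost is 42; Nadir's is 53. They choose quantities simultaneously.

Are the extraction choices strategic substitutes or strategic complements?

strategic substitutes

Mine Largo's profit: π = q_{Largo}(141 − 2q_{Largo} − q_{Nadir}) − 42q_{Largo}.
∂π/∂q_{Largo} = 99 − 4q_{Largo} − q_{Nadir} = 0 ⇒ q_{Largo} = 24.75 − 0.25q_{Nadir}.
The best-response slope dq_{Largo}/dq_{Nadir} = −0.25 < 0: the reaction function is downward-sloping, so the choices are strategic substitutes.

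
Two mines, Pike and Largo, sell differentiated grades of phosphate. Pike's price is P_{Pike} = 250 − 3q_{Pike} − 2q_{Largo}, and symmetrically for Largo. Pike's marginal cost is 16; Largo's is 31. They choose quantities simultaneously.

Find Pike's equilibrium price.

Mine Pike's profit: π = q_{Pike}(250 − 3q_{Pike} − 2q_{Largo}) − 16q_{Pike}.
∂π/∂q_{Pike} = 234 − 6q_{Pike} − 2q_{Largo} = 0 ⇒ q_{Pike} = 39 − (1/3)q_{Largo}.
Similarly q_{Largo} = 36.5 − (1/3)q_{Pike}.
Solving the two reaction functions simultaneously: (1 − (−1/3)(−1/3))q_{Pike} = 39 − (1/3)·36.5, so (8/9)q_{Pike} = 161/6 and q_{Pike} = 30.1875.
Then q_{Largo} = 36.5 − (1/3)·30.1875 = 26.4375.
P_{Pike} = 250 − 3·30.1875 − 2·26.4375 = 106.5625.

106.5625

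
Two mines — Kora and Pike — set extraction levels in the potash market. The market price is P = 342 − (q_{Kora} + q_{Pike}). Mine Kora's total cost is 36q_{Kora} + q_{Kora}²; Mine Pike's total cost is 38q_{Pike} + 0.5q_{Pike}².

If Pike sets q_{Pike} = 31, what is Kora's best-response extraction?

68.75

Mine Kora's profit: π = q_{Kora}(342 − (q_{Kora} + q_{Pike})) − 36q_{Kora} − q_{Kora}².
∂π/∂q_{Kora} = 306 − 4q_{Kora} − q_{Pike} = 0, so q_{Kora} = 76.5 − 0.25q_{Pike}.
At q_{Pike} = 31: q_{Kora} = 76.5 − 0.25·31 = 68.75.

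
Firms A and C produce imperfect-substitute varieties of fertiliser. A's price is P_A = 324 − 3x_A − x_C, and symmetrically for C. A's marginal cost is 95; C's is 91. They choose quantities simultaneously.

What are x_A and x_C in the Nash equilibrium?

32.6, 33.4

Firm A's profit: π = x_A(324 − 3x_A − x_C) − 95x_A.
∂π/∂x_A = 229 − 6x_A − x_C = 0 ⇒ x_A = 229/6 − (1/6)x_C.
Similarly x_C = 233/6 − (1/6)x_A.
Substituting the second reaction function into the first: x_A = 229/6 − (1/6)(233/6 − (1/6)x_A), which gives (35/36)x_A = 1141/36 ⇒ x_A = 32.6.
Then x_C = 233/6 − (1/6)·32.6 = 33.4.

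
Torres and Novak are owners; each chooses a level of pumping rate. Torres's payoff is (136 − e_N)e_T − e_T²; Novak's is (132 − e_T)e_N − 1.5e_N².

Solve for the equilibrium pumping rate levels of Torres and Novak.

Expanding Torres's payoff: 136e_T − e_Ne_T − e_T².
∂π/∂e_T = 136 − e_N − 2e_T = 0, so e_T = 68 − 0.5e_N.
Likewise for Novak: e_N = 44 − (1/3)e_T.
Substituting the second reaction function into the first: e_T = 68 − 0.5(44 − (1/3)e_T), which gives (5/6)e_T = 46 ⇒ e_T = 55.2.
Then e_N = 44 − (1/3)·55.2 = 25.6.

55.2, 25.6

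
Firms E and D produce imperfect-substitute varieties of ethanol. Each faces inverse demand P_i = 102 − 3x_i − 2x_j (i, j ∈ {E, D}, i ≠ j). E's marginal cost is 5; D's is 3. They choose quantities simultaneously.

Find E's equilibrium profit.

432

Firm E's profit: π = x_E(102 − 3x_E − 2x_D) − 5x_E.
∂π/∂x_E = 97 − 6x_E − 2x_D = 0 ⇒ x_E = 97/6 − (1/3)x_D.
Similarly x_D = 16.5 − (1/3)x_E.
Solving the two reaction functions simultaneously: (1 − (−1/3)(−1/3))x_E = 97/6 − (1/3)·16.5, so (8/9)x_E = 32/3 and x_E = 12.
Then x_D = 16.5 − (1/3)·12 = 12.5.
P_E = 102 − 3·12 − 2·12.5 = 41.
Profit = (41 − 5)·12 = 432.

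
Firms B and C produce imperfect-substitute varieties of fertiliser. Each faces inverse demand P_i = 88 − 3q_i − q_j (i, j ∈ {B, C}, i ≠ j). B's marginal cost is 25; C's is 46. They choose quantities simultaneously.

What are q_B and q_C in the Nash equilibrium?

Firm B's profit: π = q_B(88 − 3q_B − q_C) − 25q_B.
∂π/∂q_B = 63 − 6q_B − q_C = 0 ⇒ q_B = 10.5 − (1/6)q_C.
Similarly q_C = 7 − (1/6)q_B.
Plugging q_C into B's best response: q_B = 10.5 − (1/6)(7 − (1/6)q_B) ⇒ (35/36)q_B = 28/3, so q_B = 9.6.
Then q_C = 7 − (1/6)·9.6 = 5.4.

9.6, 5.4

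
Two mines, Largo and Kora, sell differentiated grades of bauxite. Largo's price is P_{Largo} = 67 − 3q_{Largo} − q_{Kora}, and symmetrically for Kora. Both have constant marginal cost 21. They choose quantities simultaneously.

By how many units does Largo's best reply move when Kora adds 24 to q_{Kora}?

-4

Mine Largo's profit: π = q_{Largo}(67 − 3q_{Largo} − q_{Kora}) − 21q_{Largo}.
∂π/∂q_{Largo} = 46 − 6q_{Largo} − q_{Kora} = 0 ⇒ q_{Largo} = 23/3 − (1/6)q_{Kora}.
The reaction-function slope is −1/6, so a 24-unit rise in q_{Kora} moves q_{Largo} by −1/6 × 24 = −4. Largo's best response falls — the actions are strategic substitutes.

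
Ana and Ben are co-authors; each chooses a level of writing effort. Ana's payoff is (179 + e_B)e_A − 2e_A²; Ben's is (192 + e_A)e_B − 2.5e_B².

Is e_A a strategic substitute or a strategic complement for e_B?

Expanding Ana's payoff: 179e_A + e_Be_A − 2e_A².
∂π/∂e_A = 179 + e_B − 4e_A = 0, so e_A = 44.75 + 0.25e_B.
The best-response slope de_A/de_B = 0.25 > 0: the reaction function is upward-sloping, so the choices are strategic complements.

strategic complements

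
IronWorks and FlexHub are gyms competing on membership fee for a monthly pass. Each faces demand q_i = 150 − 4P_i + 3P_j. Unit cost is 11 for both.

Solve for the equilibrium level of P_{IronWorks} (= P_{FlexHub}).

38.8

IronWorks's profit: π = (P_{IronWorks} − 11)(150 − 4P_{IronWorks} + 3P_{FlexHub}).
∂π/∂P_{IronWorks} = 194 − 8P_{IronWorks} + 3P_{FlexHub} = 0 ⇒ P_{IronWorks} = 24.25 + 0.375P_{FlexHub}.
The game is symmetric, so in equilibrium P_{FlexHub} = P_{IronWorks}: the reaction function gives 0.625P_{IronWorks} = 24.25, hence P_{IronWorks} = 38.8.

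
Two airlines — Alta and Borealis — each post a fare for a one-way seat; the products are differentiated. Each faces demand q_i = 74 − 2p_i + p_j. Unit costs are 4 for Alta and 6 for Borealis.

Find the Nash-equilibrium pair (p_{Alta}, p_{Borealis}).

27.6, 28.4

Alta's profit: π = (p_{Alta} − 4)(74 − 2p_{Alta} + p_{Borealis}).
∂π/∂p_{Alta} = 82 − 4p_{Alta} + p_{Borealis} = 0 ⇒ p_{Alta} = 20.5 + 0.25p_{Borealis}.
Similarly p_{Borealis} = 21.5 + 0.25p_{Alta}.
Solving the two reaction functions simultaneously: (1 − (0.25)(0.25))p_{Alta} = 20.5 + 0.25·21.5, so 0.9375p_{Alta} = 25.875 and p_{Alta} = 27.6.
Then p_{Borealis} = 21.5 + 0.25·27.6 = 28.4.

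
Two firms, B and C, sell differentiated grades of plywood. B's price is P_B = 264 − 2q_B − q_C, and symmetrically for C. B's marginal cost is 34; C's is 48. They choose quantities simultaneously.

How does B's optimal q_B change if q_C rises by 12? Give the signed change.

-3

Firm B's profit: π = q_B(264 − 2q_B − q_C) − 34q_B.
∂π/∂q_B = 230 − 4q_B − q_C = 0 ⇒ q_B = 57.5 − 0.25q_C.
The reaction-function slope is −0.25, so a 12-unit rise in q_C moves q_B by −0.25 × 12 = −3. B's best response falls — the actions are strategic substitutes.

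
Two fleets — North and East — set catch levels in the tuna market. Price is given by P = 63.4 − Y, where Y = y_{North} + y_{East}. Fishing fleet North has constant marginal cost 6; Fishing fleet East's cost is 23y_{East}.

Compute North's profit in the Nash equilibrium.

Fishing fleet North's profit: π = y_{North}(63.4 − (y_{North} + y_{East})) − 6y_{North}.
∂π/∂y_{North} = 57.4 − 2y_{North} − y_{East} = 0, so y_{North} = 28.7 − 0.5y_{East}.
By the same steps for East: y_{East} = 20.2 − 0.5y_{North}.
Plugging y_{East} into North's best response: y_{North} = 28.7 − 0.5(20.2 − 0.5y_{North}) ⇒ 0.75y_{North} = 18.6, so y_{North} = 24.8.
Then y_{East} = 20.2 − 0.5·24.8 = 7.8.
Price P = 63.4 − 32.6 = 30.8.
North's profit: (30.8 − 6)·24.8 = 615.04.

615.04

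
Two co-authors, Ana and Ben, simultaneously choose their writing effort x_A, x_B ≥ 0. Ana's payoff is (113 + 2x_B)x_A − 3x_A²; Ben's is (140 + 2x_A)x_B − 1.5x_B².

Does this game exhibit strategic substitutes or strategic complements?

strategic complements

Expanding Ana's payoff: 113x_A + 2x_Bx_A − 3x_A².
∂π/∂x_A = 113 + 2x_B − 6x_A = 0, so x_A = 113/6 + (1/3)x_B.
The best-response slope dx_A/dx_B = 1/3 > 0: the reaction function is upward-sloping, so the choices are strategic complements.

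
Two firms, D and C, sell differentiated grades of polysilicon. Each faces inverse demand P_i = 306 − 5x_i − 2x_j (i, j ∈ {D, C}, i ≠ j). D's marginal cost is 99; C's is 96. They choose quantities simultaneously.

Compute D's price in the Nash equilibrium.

184.9375

Firm D's profit: π = x_D(306 − 5x_D − 2x_C) − 99x_D.
∂π/∂x_D = 207 − 10x_D − 2x_C = 0 ⇒ x_D = 20.7 − 0.2x_C.
Similarly x_C = 21 − 0.2x_D.
Plugging x_C into D's best response: x_D = 20.7 − 0.2(21 − 0.2x_D) ⇒ 0.96x_D = 16.5, so x_D = 17.1875.
Then x_C = 21 − 0.2·17.1875 = 17.5625.
P_D = 306 − 5·17.1875 − 2·17.5625 = 184.9375.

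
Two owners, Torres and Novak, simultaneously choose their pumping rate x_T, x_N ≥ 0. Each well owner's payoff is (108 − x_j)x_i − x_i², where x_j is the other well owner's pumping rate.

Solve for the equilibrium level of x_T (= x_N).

36

Torres's payoff is (108 − x_N)x_T − x_T².
∂π/∂x_T = 108 − x_N − 2x_T = 0, so x_T = 54 − 0.5x_N.
The game is symmetric, so in equilibrium x_N = x_T: the reaction function gives 1.5x_T = 54, hence x_T = 36.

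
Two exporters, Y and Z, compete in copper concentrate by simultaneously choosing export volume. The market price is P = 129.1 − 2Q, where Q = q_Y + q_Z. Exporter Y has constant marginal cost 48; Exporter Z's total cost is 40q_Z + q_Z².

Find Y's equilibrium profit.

475.5528

Exporter Y's profit: π = q_Y(129.1 − 2(q_Y + q_Z)) − 48q_Y.
∂π/∂q_Y = 81.1 − 4q_Y − 2q_Z = 0, so q_Y = 20.275 − 0.5q_Z.
For Z: ∂π/∂q_Z = 89.1 − 6q_Z − 2q_Y = 0 ⇒ q_Z = 14.85 − (1/3)q_Y.
Plugging q_Z into Y's best response: q_Y = 20.275 − 0.5(14.85 − (1/3)q_Y) ⇒ (5/6)q_Y = 12.85, so q_Y = 15.42.
Then q_Z = 14.85 − (1/3)·15.42 = 9.71.
Price P = 129.1 − 2·25.13 = 78.84.
Y's profit: (78.84 − 48)·15.42 = 475.5528.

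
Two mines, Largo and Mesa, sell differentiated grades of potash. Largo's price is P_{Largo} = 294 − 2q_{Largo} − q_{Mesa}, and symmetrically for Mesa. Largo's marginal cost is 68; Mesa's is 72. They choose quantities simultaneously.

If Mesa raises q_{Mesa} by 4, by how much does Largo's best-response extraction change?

Mine Largo's profit: π = q_{Largo}(294 − 2q_{Largo} − q_{Mesa}) − 68q_{Largo}.
∂π/∂q_{Largo} = 226 − 4q_{Largo} − q_{Mesa} = 0 ⇒ q_{Largo} = 56.5 − 0.25q_{Mesa}.
The reaction-function slope is −0.25, so a 4-unit rise in q_{Mesa} moves q_{Largo} by −0.25 × 4 = −1. Largo's best response falls — the actions are strategic substitutes.

-1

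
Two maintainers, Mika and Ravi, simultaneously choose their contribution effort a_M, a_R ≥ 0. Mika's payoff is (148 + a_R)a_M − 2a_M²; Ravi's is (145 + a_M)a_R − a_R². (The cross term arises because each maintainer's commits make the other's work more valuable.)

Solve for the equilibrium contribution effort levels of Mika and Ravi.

Expanding Mika's payoff: 148a_M + a_Ra_M − 2a_M².
∂π/∂a_M = 148 + a_R − 4a_M = 0, so a_M = 37 + 0.25a_R.
Likewise for Ravi: a_R = 72.5 + 0.5a_M.
Solving the two reaction functions simultaneously: (1 − (0.25)(0.5))a_M = 37 + 0.25·72.5, so 0.875a_M = 55.125 and a_M = 63.
Then a_R = 72.5 + 0.5·63 = 104.

63, 104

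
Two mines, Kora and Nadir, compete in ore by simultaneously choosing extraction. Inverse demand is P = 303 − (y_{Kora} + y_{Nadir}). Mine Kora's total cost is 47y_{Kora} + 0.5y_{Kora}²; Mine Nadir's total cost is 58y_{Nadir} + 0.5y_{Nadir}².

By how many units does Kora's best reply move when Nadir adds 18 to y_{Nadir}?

Mine Kora's profit: π = y_{Kora}(303 − (y_{Kora} + y_{Nadir})) − 47y_{Kora} − 0.5y_{Kora}².
∂π/∂y_{Kora} = 256 − 3y_{Kora} − y_{Nadir} = 0, so y_{Kora} = 256/3 − (1/3)y_{Nadir}.
The reaction-function slope is −1/3, so an 18-unit rise in y_{Nadir} moves y_{Kora} by −1/3 × 18 = −6. Kora's best response falls — the actions are strategic substitutes.

-6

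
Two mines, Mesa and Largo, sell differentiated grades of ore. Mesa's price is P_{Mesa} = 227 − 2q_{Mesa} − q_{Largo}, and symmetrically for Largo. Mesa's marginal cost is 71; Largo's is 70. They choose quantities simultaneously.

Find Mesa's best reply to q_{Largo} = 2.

38.5

Mine Mesa's profit: π = q_{Mesa}(227 − 2q_{Mesa} − q_{Largo}) − 71q_{Mesa}.
∂π/∂q_{Mesa} = 156 − 4q_{Mesa} − q_{Largo} = 0 ⇒ q_{Mesa} = 39 − 0.25q_{Largo}.
At q_{Largo} = 2: q_{Mesa} = 39 − 0.25·2 = 38.5.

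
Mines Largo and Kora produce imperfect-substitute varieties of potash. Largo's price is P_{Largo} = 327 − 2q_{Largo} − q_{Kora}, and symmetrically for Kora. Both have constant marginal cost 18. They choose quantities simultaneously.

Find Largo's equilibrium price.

Mine Largo's profit: π = q_{Largo}(327 − 2q_{Largo} − q_{Kora}) − 18q_{Largo}.
∂π/∂q_{Largo} = 309 − 4q_{Largo} − q_{Kora} = 0 ⇒ q_{Largo} = 77.25 − 0.25q_{Kora}.
By symmetry q_{Kora} = q_{Largo}; substituting into the reaction function, 1.25q_{Largo} = 77.25 and q_{Largo} = 61.8.
P_{Largo} = 327 − 2·61.8 − 61.8 = 141.6.

141.6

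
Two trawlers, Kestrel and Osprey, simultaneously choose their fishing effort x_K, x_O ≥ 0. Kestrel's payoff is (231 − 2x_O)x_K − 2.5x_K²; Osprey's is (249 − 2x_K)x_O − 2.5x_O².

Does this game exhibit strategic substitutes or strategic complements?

strategic substitutes

Expanding Kestrel's payoff: 231x_K − 2x_Ox_K − 2.5x_K².
∂π/∂x_K = 231 − 2x_O − 5x_K = 0, so x_K = 46.2 − 0.4x_O.
The best-response slope dx_K/dx_O = −0.4 < 0: the reaction function is downward-sloping, so the choices are strategic substitutes.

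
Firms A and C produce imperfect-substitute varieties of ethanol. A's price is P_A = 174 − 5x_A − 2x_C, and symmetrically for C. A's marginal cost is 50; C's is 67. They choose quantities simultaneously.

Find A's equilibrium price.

Firm A's profit: π = x_A(174 − 5x_A − 2x_C) − 50x_A.
∂π/∂x_A = 124 − 10x_A − 2x_C = 0 ⇒ x_A = 12.4 − 0.2x_C.
Similarly x_C = 10.7 − 0.2x_A.
Solving the two reaction functions simultaneously: (1 − (−0.2)(−0.2))x_A = 12.4 − 0.2·10.7, so 0.96x_A = 10.26 and x_A = 10.6875.
Then x_C = 10.7 − 0.2·10.6875 = 8.5625.
P_A = 174 − 5·10.6875 − 2·8.5625 = 103.4375.

103.4375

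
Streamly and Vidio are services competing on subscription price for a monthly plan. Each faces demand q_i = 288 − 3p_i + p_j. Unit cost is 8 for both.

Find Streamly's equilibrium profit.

Streamly's profit: π = (p_{Streamly} − 8)(288 − 3p_{Streamly} + p_{Vidio}).
∂π/∂p_{Streamly} = 312 − 6p_{Streamly} + p_{Vidio} = 0 ⇒ p_{Streamly} = 52 + (1/6)p_{Vidio}.
The game is symmetric, so in equilibrium p_{Vidio} = p_{Streamly}: the reaction function gives (5/6)p_{Streamly} = 52, hence p_{Streamly} = 62.4.
q_{Streamly} = 288 − 3·62.4 + 62.4 = 163.2.
Profit = (62.4 − 8)·163.2 = 8878.08.

8878.08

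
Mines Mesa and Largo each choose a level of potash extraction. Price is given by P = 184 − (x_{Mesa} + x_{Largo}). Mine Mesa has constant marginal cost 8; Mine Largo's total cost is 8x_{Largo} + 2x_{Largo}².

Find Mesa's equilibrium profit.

Mine Mesa's profit: π = x_{Mesa}(184 − (x_{Mesa} + x_{Largo})) − 8x_{Mesa}.
∂π/∂x_{Mesa} = 176 − 2x_{Mesa} − x_{Largo} = 0, so x_{Mesa} = 88 − 0.5x_{Largo}.
For Largo: ∂π/∂x_{Largo} = 176 − 6x_{Largo} − x_{Mesa} = 0 ⇒ x_{Largo} = 88/3 − (1/6)x_{Mesa}.
Plugging x_{Largo} into Mesa's best response: x_{Mesa} = 88 − 0.5(88/3 − (1/6)x_{Mesa}) ⇒ (11/12)x_{Mesa} = 220/3, so x_{Mesa} = 80.
Then x_{Largo} = 88/3 − (1/6)·80 = 16.
Price P = 184 − 96 = 88.
Mesa's profit: (88 − 8)·80 = 6400.

6400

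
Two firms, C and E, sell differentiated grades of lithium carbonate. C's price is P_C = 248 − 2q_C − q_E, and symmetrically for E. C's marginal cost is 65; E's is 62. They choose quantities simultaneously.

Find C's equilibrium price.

Firm C's profit: π = q_C(248 − 2q_C − q_E) − 65q_C.
∂π/∂q_C = 183 − 4q_C − q_E = 0 ⇒ q_C = 45.75 − 0.25q_E.
Similarly q_E = 46.5 − 0.25q_C.
Solving the two reaction functions simultaneously: (1 − (−0.25)(−0.25))q_C = 45.75 − 0.25·46.5, so 0.9375q_C = 34.125 and q_C = 36.4.
Then q_E = 46.5 − 0.25·36.4 = 37.4.
P_C = 248 − 2·36.4 − 37.4 = 137.8.

137.8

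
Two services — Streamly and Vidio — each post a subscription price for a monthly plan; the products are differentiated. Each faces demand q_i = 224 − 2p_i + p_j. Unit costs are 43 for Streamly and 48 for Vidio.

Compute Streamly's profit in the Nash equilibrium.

7442

Streamly's profit: π = (p_{Streamly} − 43)(224 − 2p_{Streamly} + p_{Vidio}).
∂π/∂p_{Streamly} = 310 − 4p_{Streamly} + p_{Vidio} = 0 ⇒ p_{Streamly} = 77.5 + 0.25p_{Vidio}.
Similarly p_{Vidio} = 80 + 0.25p_{Streamly}.
Substituting the second reaction function into the first: p_{Streamly} = 77.5 + 0.25(80 + 0.25p_{Streamly}), which gives 0.9375p_{Streamly} = 97.5 ⇒ p_{Streamly} = 104.
Then p_{Vidio} = 80 + 0.25·104 = 106.
q_{Streamly} = 224 − 2·104 + 106 = 122.
Profit = (104 − 43)·122 = 7442.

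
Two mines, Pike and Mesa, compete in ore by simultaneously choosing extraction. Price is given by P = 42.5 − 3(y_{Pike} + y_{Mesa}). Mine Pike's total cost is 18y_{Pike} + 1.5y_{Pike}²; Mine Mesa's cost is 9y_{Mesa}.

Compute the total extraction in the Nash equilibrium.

6.1

Mine Pike's profit: π = y_{Pike}(42.5 − 3(y_{Pike} + y_{Mesa})) − 18y_{Pike} − 1.5y_{Pike}².
∂π/∂y_{Pike} = 24.5 − 9y_{Pike} − 3y_{Mesa} = 0, so y_{Pike} = 49/18 − (1/3)y_{Mesa}.
For Mesa: ∂π/∂y_{Mesa} = 33.5 − 6y_{Mesa} − 3y_{Pike} = 0 ⇒ y_{Mesa} = 67/12 − 0.5y_{Pike}.
Substituting the second reaction function into the first: y_{Pike} = 49/18 − (1/3)(67/12 − 0.5y_{Pike}), which gives (5/6)y_{Pike} = 31/36 ⇒ y_{Pike} = 31/30.
Then y_{Mesa} = 67/12 − 0.5·(31/30) = 76/15.
Total extraction: 31/30 + 76/15 = 6.1.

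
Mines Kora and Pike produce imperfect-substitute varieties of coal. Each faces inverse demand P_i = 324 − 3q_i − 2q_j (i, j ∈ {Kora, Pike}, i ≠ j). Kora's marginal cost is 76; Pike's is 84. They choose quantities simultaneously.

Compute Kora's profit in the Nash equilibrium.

Mine Kora's profit: π = q_{Kora}(324 − 3q_{Kora} − 2q_{Pike}) − 76q_{Kora}.
∂π/∂q_{Kora} = 248 − 6q_{Kora} − 2q_{Pike} = 0 ⇒ q_{Kora} = 124/3 − (1/3)q_{Pike}.
Similarly q_{Pike} = 40 − (1/3)q_{Kora}.
Solving the two reaction functions simultaneously: (1 − (−1/3)(−1/3))q_{Kora} = 124/3 − (1/3)·40, so (8/9)q_{Kora} = 28 and q_{Kora} = 31.5.
Then q_{Pike} = 40 − (1/3)·31.5 = 29.5.
P_{Kora} = 324 − 3·31.5 − 2·29.5 = 170.5.
Profit = (170.5 − 76)·31.5 = 2976.75.

2976.75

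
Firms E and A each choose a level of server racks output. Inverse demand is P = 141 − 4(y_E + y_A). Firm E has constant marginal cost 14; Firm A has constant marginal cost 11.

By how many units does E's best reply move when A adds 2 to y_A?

Firm E's profit: π = y_E(141 − 4(y_E + y_A)) − 14y_E.
∂π/∂y_E = 127 − 8y_E − 4y_A = 0, so y_E = 15.875 − 0.5y_A.
The reaction-function slope is −0.5, so a 2-unit rise in y_A moves y_E by −0.5 × 2 = −1. E's best response falls — the actions are strategic substitutes.

-1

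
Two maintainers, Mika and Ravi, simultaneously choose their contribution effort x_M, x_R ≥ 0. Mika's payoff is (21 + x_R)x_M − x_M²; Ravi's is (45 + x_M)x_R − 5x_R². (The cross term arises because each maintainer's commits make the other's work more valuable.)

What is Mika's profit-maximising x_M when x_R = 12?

16.5

Expanding Mika's payoff: 21x_M + x_Rx_M − x_M².
∂π/∂x_M = 21 + x_R − 2x_M = 0, so x_M = 10.5 + 0.5x_R.
At x_R = 12: x_M = 10.5 + 0.5·12 = 16.5.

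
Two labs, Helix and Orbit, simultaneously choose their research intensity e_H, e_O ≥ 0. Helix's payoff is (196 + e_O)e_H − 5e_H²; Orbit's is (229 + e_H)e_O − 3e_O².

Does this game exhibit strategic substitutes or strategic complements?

Expanding Helix's payoff: 196e_H + e_Oe_H − 5e_H².
∂π/∂e_H = 196 + e_O − 10e_H = 0, so e_H = 19.6 + 0.1e_O.
The best-response slope de_H/de_O = 0.1 > 0: the reaction function is upward-sloping, so the choices are strategic complements.

strategic complements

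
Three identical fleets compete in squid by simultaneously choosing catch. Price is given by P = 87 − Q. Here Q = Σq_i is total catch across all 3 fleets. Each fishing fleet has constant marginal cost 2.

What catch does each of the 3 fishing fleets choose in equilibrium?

21.25

A representative fishing fleet's profit is π_i = q_i(87 − Q) − 2q_i, with Q = q_i + Σ_{j≠i} q_j.
First-order condition: 85 − 2q_i − Σ_{j≠i} q_j = 0.
With identical fishing fleets, set every q_j = q: then 85 − 2q − 2q = 0, i.e. q = 85/4 = 21.25.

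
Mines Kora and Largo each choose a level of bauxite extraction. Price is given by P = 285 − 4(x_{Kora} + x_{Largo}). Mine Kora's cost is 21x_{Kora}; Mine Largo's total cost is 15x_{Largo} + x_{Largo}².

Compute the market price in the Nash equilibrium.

Mine Kora's profit: π = x_{Kora}(285 − 4(x_{Kora} + x_{Largo})) − 21x_{Kora}.
∂π/∂x_{Kora} = 264 − 8x_{Kora} − 4x_{Largo} = 0, so x_{Kora} = 33 − 0.5x_{Largo}.
For Largo: ∂π/∂x_{Largo} = 270 − 10x_{Largo} − 4x_{Kora} = 0 ⇒ x_{Largo} = 27 − 0.4x_{Kora}.
Substituting the second reaction function into the first: x_{Kora} = 33 − 0.5(27 − 0.4x_{Kora}), which gives 0.8x_{Kora} = 19.5 ⇒ x_{Kora} = 24.375.
Then x_{Largo} = 27 − 0.4·24.375 = 17.25.
Equilibrium price: P = 285 − 4·41.625 = 118.5.

118.5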